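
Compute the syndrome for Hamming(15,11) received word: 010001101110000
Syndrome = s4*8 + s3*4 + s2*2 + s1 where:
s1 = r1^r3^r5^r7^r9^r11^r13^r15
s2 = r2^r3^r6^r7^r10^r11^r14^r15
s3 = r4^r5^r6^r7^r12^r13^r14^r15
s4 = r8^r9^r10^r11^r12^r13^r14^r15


s1=1, s2=1, s3=0, s4=1

Syndrome = 11 (error at position 11)


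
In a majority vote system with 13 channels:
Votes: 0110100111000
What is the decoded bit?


Ones: 6 out of 13
Threshold: 7

0 (6/13 voted 1)


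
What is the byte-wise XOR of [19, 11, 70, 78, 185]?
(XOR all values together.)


XOR chain: 19 ^ 11 ^ 70 ^ 78 ^ 185 = 169

169


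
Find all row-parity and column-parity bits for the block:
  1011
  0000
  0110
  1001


Row parities: 1000
Column parities: 0100

Row P: 1000, Col P: 0100, Corner: 1


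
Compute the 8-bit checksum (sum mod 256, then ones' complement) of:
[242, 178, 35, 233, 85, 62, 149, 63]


Sum = 1047 mod 256 = 23
Complement = 232

232


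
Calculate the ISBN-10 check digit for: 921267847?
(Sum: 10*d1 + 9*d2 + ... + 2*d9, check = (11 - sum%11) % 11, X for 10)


Weighted sum: 259
259 mod 11 = 6

Check digit: 5


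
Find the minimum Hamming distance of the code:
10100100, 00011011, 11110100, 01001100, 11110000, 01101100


Comparing all pairs, minimum distance: 1
Can detect 0 errors, correct 0 errors

1


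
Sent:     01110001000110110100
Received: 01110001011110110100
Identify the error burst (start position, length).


XOR: 00000000011000000000

Burst at position 9, length 2


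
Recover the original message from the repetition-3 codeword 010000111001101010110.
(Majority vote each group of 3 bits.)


Groups: 010, 000, 111, 001, 101, 010, 110
Majority votes: 0010101

0010101


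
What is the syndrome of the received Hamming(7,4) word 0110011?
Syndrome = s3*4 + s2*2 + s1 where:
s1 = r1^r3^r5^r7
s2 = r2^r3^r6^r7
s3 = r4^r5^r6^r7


s1=0, s2=0, s3=0

Syndrome = 0 (no error)


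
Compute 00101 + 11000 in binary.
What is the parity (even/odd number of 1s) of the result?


00101 = 5
11000 = 24
Sum = 29 = 11101
1s count = 4

even parity (4 ones in 11101)


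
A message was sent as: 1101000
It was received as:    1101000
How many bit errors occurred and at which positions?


XOR: 0000000

0 errors (received matches sent)


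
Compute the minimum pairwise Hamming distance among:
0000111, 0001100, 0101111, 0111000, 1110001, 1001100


Comparing all pairs, minimum distance: 1
Can detect 0 errors, correct 0 errors

1


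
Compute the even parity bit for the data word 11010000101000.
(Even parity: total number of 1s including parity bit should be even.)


Number of 1s in data: 5
Parity bit: 1

1


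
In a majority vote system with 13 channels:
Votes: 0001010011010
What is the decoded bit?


Ones: 5 out of 13
Threshold: 7

0 (5/13 voted 1)


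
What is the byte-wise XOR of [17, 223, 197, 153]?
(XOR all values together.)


XOR chain: 17 ^ 223 ^ 197 ^ 153 = 146

146


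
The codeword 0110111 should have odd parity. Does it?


Number of 1s: 5

Yes, parity is correct (5 ones)


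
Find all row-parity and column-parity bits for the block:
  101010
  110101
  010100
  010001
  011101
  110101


Row parities: 100000
Column parities: 110010

Row P: 100000, Col P: 110010, Corner: 1


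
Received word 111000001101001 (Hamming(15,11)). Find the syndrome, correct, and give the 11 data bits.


Syndrome = 0: no error detected

Data: 10001101001 (no errors)


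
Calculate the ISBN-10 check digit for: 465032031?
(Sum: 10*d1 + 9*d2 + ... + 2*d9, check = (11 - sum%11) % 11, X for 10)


Weighted sum: 173
173 mod 11 = 8

Check digit: 3


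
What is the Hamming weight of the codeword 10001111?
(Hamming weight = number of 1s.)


Counting 1s in 10001111

5


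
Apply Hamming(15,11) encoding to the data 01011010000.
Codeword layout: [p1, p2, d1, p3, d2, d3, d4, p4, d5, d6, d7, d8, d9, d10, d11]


Parity bits: p1=0, p2=0, p3=0, p4=0

000010101010000


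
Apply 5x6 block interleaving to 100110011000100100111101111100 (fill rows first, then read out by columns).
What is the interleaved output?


Matrix:
  100110
  011000
  100100
  111101
  111100
Read columns: 101110101101011101111000000010

101110101101011101111000000010


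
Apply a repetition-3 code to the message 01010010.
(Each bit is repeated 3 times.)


Each bit -> 3 copies

000111000111000000111000


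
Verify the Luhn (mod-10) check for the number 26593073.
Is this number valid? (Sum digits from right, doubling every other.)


Luhn sum = 34
34 mod 10 = 4

Invalid (Luhn sum mod 10 = 4)


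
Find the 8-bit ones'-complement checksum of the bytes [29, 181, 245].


Sum = 455 mod 256 = 199
Complement = 56

56


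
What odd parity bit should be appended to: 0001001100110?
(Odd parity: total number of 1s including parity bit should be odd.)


Number of 1s in data: 5
Parity bit: 0

0


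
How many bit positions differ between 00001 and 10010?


XOR: 10011
Count of 1s: 3

3


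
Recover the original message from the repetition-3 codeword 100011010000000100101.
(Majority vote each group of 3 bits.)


Groups: 100, 011, 010, 000, 000, 100, 101
Majority votes: 0100001

0100001


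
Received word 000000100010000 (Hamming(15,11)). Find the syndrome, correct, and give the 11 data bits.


Syndrome = 12: error at position 12

Data: 00010011000 (corrected bit 12)


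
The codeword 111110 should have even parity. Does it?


Number of 1s: 5

No, parity error (5 ones)


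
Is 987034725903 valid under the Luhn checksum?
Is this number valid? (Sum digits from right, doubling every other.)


Luhn sum = 52
52 mod 10 = 2

Invalid (Luhn sum mod 10 = 2)


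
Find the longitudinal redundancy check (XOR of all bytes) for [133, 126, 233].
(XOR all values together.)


XOR chain: 133 ^ 126 ^ 233 = 18

18


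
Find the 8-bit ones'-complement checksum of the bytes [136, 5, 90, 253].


Sum = 484 mod 256 = 228
Complement = 27

27


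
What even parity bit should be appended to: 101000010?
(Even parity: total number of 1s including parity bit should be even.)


Number of 1s in data: 3
Parity bit: 1

1


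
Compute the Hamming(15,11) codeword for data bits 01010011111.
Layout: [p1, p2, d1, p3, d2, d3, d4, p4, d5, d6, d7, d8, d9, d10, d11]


Parity bits: p1=1, p2=0, p3=0, p4=1

100010110011111


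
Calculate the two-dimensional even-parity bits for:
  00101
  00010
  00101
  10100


Row parities: 0100
Column parities: 10110

Row P: 0100, Col P: 10110, Corner: 1


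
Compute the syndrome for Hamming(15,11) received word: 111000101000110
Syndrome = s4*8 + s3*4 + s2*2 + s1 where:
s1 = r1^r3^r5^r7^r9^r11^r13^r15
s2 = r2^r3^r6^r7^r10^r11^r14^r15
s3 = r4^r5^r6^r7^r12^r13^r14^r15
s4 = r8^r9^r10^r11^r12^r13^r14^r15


s1=1, s2=0, s3=1, s4=1

Syndrome = 13 (error at position 13)


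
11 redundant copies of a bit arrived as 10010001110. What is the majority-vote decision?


Ones: 5 out of 11
Threshold: 6

0 (5/11 voted 1)


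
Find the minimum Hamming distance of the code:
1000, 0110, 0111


Comparing all pairs, minimum distance: 1
Can detect 0 errors, correct 0 errors

1


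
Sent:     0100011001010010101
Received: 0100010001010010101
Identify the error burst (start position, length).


XOR: 0000001000000000000

Burst at position 6, length 1


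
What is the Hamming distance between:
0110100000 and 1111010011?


XOR: 1001110011
Count of 1s: 6

6


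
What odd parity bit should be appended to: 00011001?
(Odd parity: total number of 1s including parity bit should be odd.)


Number of 1s in data: 3
Parity bit: 0

0


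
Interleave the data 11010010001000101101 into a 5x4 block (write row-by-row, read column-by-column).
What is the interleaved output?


Matrix:
  1101
  0010
  0010
  0010
  1101
Read columns: 10001100010111010001

10001100010111010001


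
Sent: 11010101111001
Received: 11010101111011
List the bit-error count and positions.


XOR: 00000000000010

1 error(s) at position(s): 12


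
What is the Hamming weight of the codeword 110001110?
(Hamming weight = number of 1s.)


Counting 1s in 110001110

5


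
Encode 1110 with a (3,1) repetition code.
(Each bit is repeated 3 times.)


Each bit -> 3 copies

111111111000


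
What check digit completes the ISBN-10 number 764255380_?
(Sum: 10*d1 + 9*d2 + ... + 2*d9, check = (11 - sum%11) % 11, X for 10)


Weighted sum: 261
261 mod 11 = 8

Check digit: 3


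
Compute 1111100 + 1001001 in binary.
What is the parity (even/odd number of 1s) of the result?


1111100 = 124
1001001 = 73
Sum = 197 = 11000101
1s count = 4

even parity (4 ones in 11000101)


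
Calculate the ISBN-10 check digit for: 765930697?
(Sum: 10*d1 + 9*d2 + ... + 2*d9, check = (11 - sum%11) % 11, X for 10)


Weighted sum: 310
310 mod 11 = 2

Check digit: 9


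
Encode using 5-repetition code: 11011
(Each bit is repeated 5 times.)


Each bit -> 5 copies

1111111111000001111111111


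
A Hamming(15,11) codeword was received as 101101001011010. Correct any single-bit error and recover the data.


Syndrome = 0: no error detected

Data: 10101011010 (no errors)


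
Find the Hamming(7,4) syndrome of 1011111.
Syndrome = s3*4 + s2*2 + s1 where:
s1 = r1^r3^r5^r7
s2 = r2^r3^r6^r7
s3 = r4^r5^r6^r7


s1=0, s2=1, s3=0

Syndrome = 2 (error at position 2)


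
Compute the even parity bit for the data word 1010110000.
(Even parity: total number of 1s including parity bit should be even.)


Number of 1s in data: 4
Parity bit: 0

0


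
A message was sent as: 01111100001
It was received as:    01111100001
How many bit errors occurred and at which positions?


XOR: 00000000000

0 errors (received matches sent)


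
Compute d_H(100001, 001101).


XOR: 101100
Count of 1s: 3

3


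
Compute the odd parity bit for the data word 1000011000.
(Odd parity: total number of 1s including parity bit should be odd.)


Number of 1s in data: 3
Parity bit: 0

0


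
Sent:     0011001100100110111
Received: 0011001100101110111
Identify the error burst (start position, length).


XOR: 0000000000001000000

Burst at position 12, length 1


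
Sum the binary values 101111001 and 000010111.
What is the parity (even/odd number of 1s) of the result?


101111001 = 377
000010111 = 23
Sum = 400 = 110010000
1s count = 3

odd parity (3 ones in 110010000)


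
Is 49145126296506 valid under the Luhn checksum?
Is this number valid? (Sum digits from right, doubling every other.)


Luhn sum = 62
62 mod 10 = 2

Invalid (Luhn sum mod 10 = 2)


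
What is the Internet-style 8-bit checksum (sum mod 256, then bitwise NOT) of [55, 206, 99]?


Sum = 360 mod 256 = 104
Complement = 151

151


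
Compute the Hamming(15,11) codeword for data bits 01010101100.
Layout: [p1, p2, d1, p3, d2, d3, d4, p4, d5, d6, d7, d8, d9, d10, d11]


Parity bits: p1=1, p2=0, p3=0, p4=1

100010110101100


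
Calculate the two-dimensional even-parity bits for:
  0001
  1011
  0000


Row parities: 110
Column parities: 1010

Row P: 110, Col P: 1010, Corner: 0


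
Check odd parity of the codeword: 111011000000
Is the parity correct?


Number of 1s: 5

Yes, parity is correct (5 ones)


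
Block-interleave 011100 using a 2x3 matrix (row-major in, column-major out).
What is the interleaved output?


Matrix:
  011
  100
Read columns: 011010

011010


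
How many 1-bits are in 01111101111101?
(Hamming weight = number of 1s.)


Counting 1s in 01111101111101

11


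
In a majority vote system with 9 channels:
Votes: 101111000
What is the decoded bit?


Ones: 5 out of 9
Threshold: 5

1 (5/9 voted 1)


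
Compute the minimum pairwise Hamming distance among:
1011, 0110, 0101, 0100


Comparing all pairs, minimum distance: 1
Can detect 0 errors, correct 0 errors

1


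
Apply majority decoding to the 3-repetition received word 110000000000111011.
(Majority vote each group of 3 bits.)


Groups: 110, 000, 000, 000, 111, 011
Majority votes: 100011

100011


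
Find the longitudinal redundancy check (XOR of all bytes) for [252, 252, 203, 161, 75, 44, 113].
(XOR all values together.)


XOR chain: 252 ^ 252 ^ 203 ^ 161 ^ 75 ^ 44 ^ 113 = 124

124


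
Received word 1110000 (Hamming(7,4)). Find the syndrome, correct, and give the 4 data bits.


Syndrome = 0: no error detected

Data: 1000 (no errors)


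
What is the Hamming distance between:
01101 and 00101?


XOR: 01000
Count of 1s: 1

1


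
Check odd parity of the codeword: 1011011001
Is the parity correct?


Number of 1s: 6

No, parity error (6 ones)


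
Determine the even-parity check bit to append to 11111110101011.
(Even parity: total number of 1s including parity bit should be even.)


Number of 1s in data: 11
Parity bit: 1

1


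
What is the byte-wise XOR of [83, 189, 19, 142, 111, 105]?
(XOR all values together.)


XOR chain: 83 ^ 189 ^ 19 ^ 142 ^ 111 ^ 105 = 117

117


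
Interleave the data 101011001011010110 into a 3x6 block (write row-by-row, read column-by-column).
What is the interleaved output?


Matrix:
  101011
  001011
  010110
Read columns: 100001110001111110

100001110001111110


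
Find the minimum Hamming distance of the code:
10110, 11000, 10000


Comparing all pairs, minimum distance: 1
Can detect 0 errors, correct 0 errors

1


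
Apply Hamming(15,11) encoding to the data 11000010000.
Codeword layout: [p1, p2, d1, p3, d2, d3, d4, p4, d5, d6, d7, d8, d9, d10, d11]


Parity bits: p1=1, p2=0, p3=1, p4=1

101110010010000


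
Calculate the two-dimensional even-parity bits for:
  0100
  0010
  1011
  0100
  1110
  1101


Row parities: 111111
Column parities: 1010

Row P: 111111, Col P: 1010, Corner: 0


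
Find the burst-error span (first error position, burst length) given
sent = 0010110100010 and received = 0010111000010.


XOR: 0000001100000

Burst at position 6, length 2


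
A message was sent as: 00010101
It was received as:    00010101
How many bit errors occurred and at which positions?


XOR: 00000000

0 errors (received matches sent)


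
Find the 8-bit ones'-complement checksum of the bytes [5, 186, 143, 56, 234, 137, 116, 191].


Sum = 1068 mod 256 = 44
Complement = 211

211


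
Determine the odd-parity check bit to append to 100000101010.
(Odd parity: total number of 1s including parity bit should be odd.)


Number of 1s in data: 4
Parity bit: 1

1


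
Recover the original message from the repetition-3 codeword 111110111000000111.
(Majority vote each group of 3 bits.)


Groups: 111, 110, 111, 000, 000, 111
Majority votes: 111001

111001


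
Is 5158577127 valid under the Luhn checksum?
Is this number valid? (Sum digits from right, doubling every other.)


Luhn sum = 36
36 mod 10 = 6

Invalid (Luhn sum mod 10 = 6)


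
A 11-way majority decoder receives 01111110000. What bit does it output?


Ones: 6 out of 11
Threshold: 6

1 (6/11 voted 1)


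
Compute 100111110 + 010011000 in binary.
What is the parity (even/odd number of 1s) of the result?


100111110 = 318
010011000 = 152
Sum = 470 = 111010110
1s count = 6

even parity (6 ones in 111010110)


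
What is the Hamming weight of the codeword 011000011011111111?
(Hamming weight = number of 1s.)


Counting 1s in 011000011011111111

12


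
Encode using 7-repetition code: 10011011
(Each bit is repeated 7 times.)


Each bit -> 7 copies

11111110000000000000011111111111111000000011111111111111


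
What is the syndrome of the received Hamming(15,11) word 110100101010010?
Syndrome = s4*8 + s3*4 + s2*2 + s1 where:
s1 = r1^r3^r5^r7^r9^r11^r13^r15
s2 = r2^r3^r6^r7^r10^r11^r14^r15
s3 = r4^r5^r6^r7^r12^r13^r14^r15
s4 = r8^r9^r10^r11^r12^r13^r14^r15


s1=0, s2=0, s3=1, s4=1

Syndrome = 12 (error at position 12)


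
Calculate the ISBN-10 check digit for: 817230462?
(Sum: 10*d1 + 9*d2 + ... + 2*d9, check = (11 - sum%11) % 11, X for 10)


Weighted sum: 215
215 mod 11 = 6

Check digit: 5


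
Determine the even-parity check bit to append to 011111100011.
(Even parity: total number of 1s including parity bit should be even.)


Number of 1s in data: 8
Parity bit: 0

0


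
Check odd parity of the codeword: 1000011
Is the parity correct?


Number of 1s: 3

Yes, parity is correct (3 ones)


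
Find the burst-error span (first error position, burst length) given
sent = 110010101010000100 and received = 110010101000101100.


XOR: 000000000010101000

Burst at position 10, length 5


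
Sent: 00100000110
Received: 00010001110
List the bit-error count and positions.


XOR: 00110001000

3 error(s) at position(s): 2, 3, 7


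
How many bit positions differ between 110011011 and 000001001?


XOR: 110010010
Count of 1s: 4

4


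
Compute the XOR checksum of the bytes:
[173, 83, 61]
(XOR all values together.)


XOR chain: 173 ^ 83 ^ 61 = 195

195


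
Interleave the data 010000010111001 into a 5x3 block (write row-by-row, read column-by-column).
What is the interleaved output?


Matrix:
  010
  000
  010
  111
  001
Read columns: 000101011000011

000101011000011


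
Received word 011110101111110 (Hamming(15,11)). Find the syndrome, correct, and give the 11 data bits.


Syndrome = 0: no error detected

Data: 11011111110 (no errors)


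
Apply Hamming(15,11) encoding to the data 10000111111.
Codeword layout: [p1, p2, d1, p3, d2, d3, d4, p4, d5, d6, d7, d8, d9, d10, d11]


Parity bits: p1=0, p2=1, p3=0, p4=0

011000000111111


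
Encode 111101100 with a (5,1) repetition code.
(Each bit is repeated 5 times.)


Each bit -> 5 copies

111111111111111111110000011111111110000000000


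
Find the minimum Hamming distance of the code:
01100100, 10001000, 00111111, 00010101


Comparing all pairs, minimum distance: 3
Can detect 2 errors, correct 1 errors

3


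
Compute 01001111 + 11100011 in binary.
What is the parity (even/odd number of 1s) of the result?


01001111 = 79
11100011 = 227
Sum = 306 = 100110010
1s count = 4

even parity (4 ones in 100110010)


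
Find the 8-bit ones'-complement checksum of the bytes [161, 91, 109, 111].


Sum = 472 mod 256 = 216
Complement = 39

39


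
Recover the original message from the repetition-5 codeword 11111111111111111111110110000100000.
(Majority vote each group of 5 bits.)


Groups: 11111, 11111, 11111, 11111, 11011, 00001, 00000
Majority votes: 1111100

1111100


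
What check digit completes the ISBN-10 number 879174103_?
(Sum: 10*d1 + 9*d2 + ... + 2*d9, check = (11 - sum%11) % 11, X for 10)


Weighted sum: 294
294 mod 11 = 8

Check digit: 3


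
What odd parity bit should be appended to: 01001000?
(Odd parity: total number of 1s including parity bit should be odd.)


Number of 1s in data: 2
Parity bit: 1

1


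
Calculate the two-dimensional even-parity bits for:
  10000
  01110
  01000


Row parities: 111
Column parities: 10110

Row P: 111, Col P: 10110, Corner: 1


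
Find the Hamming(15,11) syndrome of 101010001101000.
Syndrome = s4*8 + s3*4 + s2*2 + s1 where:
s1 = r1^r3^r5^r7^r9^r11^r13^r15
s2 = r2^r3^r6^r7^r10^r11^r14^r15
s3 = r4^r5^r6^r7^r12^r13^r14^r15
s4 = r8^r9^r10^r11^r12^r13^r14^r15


s1=0, s2=0, s3=0, s4=1

Syndrome = 8 (error at position 8)


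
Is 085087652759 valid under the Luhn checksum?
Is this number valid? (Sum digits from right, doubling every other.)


Luhn sum = 52
52 mod 10 = 2

Invalid (Luhn sum mod 10 = 2)


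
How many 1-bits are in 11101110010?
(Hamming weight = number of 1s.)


Counting 1s in 11101110010

7


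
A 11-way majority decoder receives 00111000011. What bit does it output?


Ones: 5 out of 11
Threshold: 6

0 (5/11 voted 1)


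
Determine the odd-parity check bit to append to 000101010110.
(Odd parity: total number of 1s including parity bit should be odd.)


Number of 1s in data: 5
Parity bit: 0

0


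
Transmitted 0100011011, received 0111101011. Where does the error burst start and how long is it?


XOR: 0011110000

Burst at position 2, length 4


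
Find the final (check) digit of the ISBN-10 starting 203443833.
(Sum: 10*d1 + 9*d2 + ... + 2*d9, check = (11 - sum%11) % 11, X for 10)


Weighted sum: 158
158 mod 11 = 4

Check digit: 7


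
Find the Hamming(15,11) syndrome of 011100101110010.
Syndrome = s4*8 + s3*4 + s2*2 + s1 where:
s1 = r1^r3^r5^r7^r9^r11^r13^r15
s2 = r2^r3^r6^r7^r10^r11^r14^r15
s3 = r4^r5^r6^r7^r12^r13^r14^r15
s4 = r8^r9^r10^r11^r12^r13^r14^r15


s1=0, s2=0, s3=1, s4=0

Syndrome = 4 (error at position 4)


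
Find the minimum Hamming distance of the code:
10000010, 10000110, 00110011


Comparing all pairs, minimum distance: 1
Can detect 0 errors, correct 0 errors

1


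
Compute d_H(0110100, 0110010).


XOR: 0000110
Count of 1s: 2

2


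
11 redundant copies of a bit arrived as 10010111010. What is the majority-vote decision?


Ones: 6 out of 11
Threshold: 6

1 (6/11 voted 1)


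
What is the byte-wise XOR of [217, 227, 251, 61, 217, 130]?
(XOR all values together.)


XOR chain: 217 ^ 227 ^ 251 ^ 61 ^ 217 ^ 130 = 167

167


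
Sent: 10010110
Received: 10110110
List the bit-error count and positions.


XOR: 00100000

1 error(s) at position(s): 2


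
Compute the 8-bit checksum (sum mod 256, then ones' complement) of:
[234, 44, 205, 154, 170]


Sum = 807 mod 256 = 39
Complement = 216

216


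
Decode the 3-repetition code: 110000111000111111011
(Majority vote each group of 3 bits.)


Groups: 110, 000, 111, 000, 111, 111, 011
Majority votes: 1010111

1010111


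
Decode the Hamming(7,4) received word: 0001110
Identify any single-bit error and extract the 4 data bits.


Syndrome = 7: error at position 7

Data: 0111 (corrected bit 7)


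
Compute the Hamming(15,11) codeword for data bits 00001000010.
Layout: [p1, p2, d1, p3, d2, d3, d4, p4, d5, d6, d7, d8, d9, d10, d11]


Parity bits: p1=1, p2=1, p3=1, p4=0

110100001000010


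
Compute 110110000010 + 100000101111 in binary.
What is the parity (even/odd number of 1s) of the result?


110110000010 = 3458
100000101111 = 2095
Sum = 5553 = 1010110110001
1s count = 7

odd parity (7 ones in 1010110110001)


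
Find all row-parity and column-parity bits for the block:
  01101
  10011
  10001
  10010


Row parities: 1100
Column parities: 11101

Row P: 1100, Col P: 11101, Corner: 0


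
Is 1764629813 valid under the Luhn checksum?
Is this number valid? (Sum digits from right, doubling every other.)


Luhn sum = 43
43 mod 10 = 3

Invalid (Luhn sum mod 10 = 3)


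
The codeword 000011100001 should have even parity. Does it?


Number of 1s: 4

Yes, parity is correct (4 ones)


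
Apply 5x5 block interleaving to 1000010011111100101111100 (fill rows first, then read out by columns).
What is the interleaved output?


Matrix:
  10000
  10011
  11110
  01011
  11100
Read columns: 1110100111001010111001010

1110100111001010111001010


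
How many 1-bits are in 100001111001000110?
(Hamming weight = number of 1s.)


Counting 1s in 100001111001000110

8


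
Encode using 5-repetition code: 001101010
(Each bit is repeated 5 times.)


Each bit -> 5 copies

000000000011111111110000011111000001111100000


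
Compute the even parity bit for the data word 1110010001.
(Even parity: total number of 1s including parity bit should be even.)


Number of 1s in data: 5
Parity bit: 1

1


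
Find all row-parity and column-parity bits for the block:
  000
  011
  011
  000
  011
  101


Row parities: 000000
Column parities: 110

Row P: 000000, Col P: 110, Corner: 0


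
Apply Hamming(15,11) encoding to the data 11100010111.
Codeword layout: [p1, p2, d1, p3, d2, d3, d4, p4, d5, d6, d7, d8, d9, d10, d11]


Parity bits: p1=1, p2=1, p3=1, p4=0

111111000010111


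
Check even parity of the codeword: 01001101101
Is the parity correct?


Number of 1s: 6

Yes, parity is correct (6 ones)


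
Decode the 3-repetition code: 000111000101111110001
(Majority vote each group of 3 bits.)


Groups: 000, 111, 000, 101, 111, 110, 001
Majority votes: 0101110

0101110


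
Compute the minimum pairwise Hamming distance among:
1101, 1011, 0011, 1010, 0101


Comparing all pairs, minimum distance: 1
Can detect 0 errors, correct 0 errors

1


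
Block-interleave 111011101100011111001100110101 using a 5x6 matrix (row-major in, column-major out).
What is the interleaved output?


Matrix:
  111011
  101100
  011111
  001100
  110101
Read columns: 110011010111110011111010010101

110011010111110011111010010101


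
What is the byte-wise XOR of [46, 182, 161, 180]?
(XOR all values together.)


XOR chain: 46 ^ 182 ^ 161 ^ 180 = 141

141


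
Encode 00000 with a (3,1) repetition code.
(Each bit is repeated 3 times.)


Each bit -> 3 copies

000000000000000


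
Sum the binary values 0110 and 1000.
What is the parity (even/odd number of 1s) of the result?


0110 = 6
1000 = 8
Sum = 14 = 1110
1s count = 3

odd parity (3 ones in 1110)


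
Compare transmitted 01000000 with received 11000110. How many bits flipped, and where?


XOR: 10000110

3 error(s) at position(s): 0, 5, 6


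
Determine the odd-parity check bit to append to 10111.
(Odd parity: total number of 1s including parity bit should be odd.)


Number of 1s in data: 4
Parity bit: 1

1


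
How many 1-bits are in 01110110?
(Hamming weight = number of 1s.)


Counting 1s in 01110110

5


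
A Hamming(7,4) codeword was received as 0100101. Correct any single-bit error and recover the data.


Syndrome = 0: no error detected

Data: 0101 (no errors)


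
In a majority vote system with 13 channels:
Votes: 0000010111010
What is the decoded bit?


Ones: 5 out of 13
Threshold: 7

0 (5/13 voted 1)


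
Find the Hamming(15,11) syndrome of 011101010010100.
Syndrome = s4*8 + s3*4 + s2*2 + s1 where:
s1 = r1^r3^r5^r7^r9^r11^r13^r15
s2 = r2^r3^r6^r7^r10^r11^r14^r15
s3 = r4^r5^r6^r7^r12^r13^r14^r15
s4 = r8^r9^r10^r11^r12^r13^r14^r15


s1=1, s2=0, s3=1, s4=1

Syndrome = 13 (error at position 13)


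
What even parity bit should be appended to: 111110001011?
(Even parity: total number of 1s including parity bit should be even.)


Number of 1s in data: 8
Parity bit: 0

0


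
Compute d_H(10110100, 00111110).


XOR: 10001010
Count of 1s: 3

3


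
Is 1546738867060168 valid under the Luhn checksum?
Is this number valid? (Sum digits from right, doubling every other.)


Luhn sum = 72
72 mod 10 = 2

Invalid (Luhn sum mod 10 = 2)


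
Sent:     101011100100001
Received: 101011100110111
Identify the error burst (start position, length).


XOR: 000000000010110

Burst at position 10, length 4


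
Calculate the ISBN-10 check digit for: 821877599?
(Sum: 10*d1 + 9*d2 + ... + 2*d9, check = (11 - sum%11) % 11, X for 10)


Weighted sum: 304
304 mod 11 = 7

Check digit: 4


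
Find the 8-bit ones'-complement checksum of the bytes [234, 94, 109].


Sum = 437 mod 256 = 181
Complement = 74

74


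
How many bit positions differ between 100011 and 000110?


XOR: 100101
Count of 1s: 3

3


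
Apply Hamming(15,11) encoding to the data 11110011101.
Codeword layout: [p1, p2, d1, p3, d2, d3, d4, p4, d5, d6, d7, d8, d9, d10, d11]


Parity bits: p1=0, p2=1, p3=0, p4=0

011011100011101


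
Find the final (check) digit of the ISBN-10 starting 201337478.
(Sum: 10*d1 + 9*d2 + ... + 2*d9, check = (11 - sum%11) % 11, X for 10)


Weighted sum: 155
155 mod 11 = 1

Check digit: X


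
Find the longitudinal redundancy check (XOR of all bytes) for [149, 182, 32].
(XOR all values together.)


XOR chain: 149 ^ 182 ^ 32 = 3

3


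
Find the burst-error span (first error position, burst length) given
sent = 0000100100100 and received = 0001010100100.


XOR: 0001110000000

Burst at position 3, length 3


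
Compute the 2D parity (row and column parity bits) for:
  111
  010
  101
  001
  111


Row parities: 11011
Column parities: 110

Row P: 11011, Col P: 110, Corner: 0


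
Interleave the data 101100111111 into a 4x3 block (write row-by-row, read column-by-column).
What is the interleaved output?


Matrix:
  101
  100
  111
  111
Read columns: 111100111011

111100111011


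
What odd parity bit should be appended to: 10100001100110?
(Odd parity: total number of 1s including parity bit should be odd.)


Number of 1s in data: 6
Parity bit: 1

1


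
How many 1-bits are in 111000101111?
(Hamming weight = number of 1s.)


Counting 1s in 111000101111

8


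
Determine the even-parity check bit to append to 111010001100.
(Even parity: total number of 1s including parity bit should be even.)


Number of 1s in data: 6
Parity bit: 0

0


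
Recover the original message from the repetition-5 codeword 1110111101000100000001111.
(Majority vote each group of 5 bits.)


Groups: 11101, 11101, 00010, 00000, 01111
Majority votes: 11001

11001


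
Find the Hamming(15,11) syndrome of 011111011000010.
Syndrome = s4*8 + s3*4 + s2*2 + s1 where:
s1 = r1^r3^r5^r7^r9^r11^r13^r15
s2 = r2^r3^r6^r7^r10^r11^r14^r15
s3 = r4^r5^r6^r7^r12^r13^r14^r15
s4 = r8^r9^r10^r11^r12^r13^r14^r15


s1=1, s2=0, s3=0, s4=1

Syndrome = 9 (error at position 9)


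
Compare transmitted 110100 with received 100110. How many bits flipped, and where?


XOR: 010010

2 error(s) at position(s): 1, 4


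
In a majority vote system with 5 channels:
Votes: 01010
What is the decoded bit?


Ones: 2 out of 5
Threshold: 3

0 (2/5 voted 1)


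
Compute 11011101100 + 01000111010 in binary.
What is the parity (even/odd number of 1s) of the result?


11011101100 = 1772
01000111010 = 570
Sum = 2342 = 100100100110
1s count = 5

odd parity (5 ones in 100100100110)


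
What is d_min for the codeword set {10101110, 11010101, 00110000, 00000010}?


Comparing all pairs, minimum distance: 3
Can detect 2 errors, correct 1 errors

3


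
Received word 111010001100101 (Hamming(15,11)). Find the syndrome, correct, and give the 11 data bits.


Syndrome = 4: error at position 4

Data: 11001100101 (corrected bit 4)


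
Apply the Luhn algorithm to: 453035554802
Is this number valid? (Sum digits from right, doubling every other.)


Luhn sum = 54
54 mod 10 = 4

Invalid (Luhn sum mod 10 = 4)


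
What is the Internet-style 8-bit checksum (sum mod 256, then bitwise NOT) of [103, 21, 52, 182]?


Sum = 358 mod 256 = 102
Complement = 153

153


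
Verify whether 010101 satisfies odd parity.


Number of 1s: 3

Yes, parity is correct (3 ones)


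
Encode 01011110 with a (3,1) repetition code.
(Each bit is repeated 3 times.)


Each bit -> 3 copies

000111000111111111111000


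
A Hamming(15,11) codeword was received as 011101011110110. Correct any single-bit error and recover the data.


Syndrome = 0: no error detected

Data: 10101110110 (no errors)


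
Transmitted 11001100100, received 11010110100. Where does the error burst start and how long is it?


XOR: 00011010000

Burst at position 3, length 4


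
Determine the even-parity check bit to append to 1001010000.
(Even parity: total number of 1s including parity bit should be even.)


Number of 1s in data: 3
Parity bit: 1

1


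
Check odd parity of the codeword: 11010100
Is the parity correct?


Number of 1s: 4

No, parity error (4 ones)


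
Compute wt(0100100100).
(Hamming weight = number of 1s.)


Counting 1s in 0100100100

3


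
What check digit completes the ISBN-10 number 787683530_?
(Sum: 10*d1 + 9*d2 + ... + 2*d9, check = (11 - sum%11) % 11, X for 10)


Weighted sum: 332
332 mod 11 = 2

Check digit: 9


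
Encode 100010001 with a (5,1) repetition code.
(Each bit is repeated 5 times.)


Each bit -> 5 copies

111110000000000000001111100000000000000011111


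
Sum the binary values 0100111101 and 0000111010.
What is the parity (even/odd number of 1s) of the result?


0100111101 = 317
0000111010 = 58
Sum = 375 = 101110111
1s count = 7

odd parity (7 ones in 101110111)


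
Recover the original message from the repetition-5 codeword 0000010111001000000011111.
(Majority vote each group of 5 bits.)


Groups: 00000, 10111, 00100, 00000, 11111
Majority votes: 01001

01001


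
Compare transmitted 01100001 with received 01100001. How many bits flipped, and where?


XOR: 00000000

0 errors (received matches sent)


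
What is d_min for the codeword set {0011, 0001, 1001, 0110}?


Comparing all pairs, minimum distance: 1
Can detect 0 errors, correct 0 errors

1


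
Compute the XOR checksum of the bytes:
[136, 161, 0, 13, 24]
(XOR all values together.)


XOR chain: 136 ^ 161 ^ 0 ^ 13 ^ 24 = 60

60


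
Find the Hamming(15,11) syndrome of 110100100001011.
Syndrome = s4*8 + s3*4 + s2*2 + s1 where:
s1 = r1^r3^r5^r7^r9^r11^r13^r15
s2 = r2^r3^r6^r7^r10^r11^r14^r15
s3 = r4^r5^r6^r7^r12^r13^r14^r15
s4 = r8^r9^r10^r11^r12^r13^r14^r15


s1=1, s2=0, s3=1, s4=1

Syndrome = 13 (error at position 13)


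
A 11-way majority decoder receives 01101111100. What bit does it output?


Ones: 7 out of 11
Threshold: 6

1 (7/11 voted 1)


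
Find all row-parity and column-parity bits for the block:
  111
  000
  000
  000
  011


Row parities: 10000
Column parities: 100

Row P: 10000, Col P: 100, Corner: 1


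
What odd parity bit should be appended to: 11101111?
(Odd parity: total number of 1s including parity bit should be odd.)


Number of 1s in data: 7
Parity bit: 0

0


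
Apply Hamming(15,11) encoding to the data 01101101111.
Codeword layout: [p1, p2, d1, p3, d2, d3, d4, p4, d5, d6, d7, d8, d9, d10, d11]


Parity bits: p1=0, p2=0, p3=0, p4=0

000011001101111


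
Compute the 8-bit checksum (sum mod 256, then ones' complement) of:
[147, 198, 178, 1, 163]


Sum = 687 mod 256 = 175
Complement = 80

80


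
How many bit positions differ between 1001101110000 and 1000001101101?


XOR: 0001100011101
Count of 1s: 6

6


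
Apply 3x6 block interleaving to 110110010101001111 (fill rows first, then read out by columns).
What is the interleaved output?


Matrix:
  110110
  010101
  001111
Read columns: 100110001111101011

100110001111101011


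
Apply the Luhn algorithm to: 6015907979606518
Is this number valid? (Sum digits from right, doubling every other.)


Luhn sum = 68
68 mod 10 = 8

Invalid (Luhn sum mod 10 = 8)


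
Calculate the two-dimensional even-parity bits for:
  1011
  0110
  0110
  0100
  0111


Row parities: 10011
Column parities: 1000

Row P: 10011, Col P: 1000, Corner: 1


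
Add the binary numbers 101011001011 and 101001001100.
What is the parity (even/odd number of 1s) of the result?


101011001011 = 2763
101001001100 = 2636
Sum = 5399 = 1010100010111
1s count = 7

odd parity (7 ones in 1010100010111)


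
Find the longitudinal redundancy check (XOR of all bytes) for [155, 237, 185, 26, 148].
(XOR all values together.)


XOR chain: 155 ^ 237 ^ 185 ^ 26 ^ 148 = 65

65


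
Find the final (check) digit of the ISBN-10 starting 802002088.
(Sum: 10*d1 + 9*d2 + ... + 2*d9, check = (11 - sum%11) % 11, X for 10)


Weighted sum: 146
146 mod 11 = 3

Check digit: 8


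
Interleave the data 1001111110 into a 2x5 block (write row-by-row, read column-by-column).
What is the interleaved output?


Matrix:
  10011
  11110
Read columns: 1101011110

1101011110


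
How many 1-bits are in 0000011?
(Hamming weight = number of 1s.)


Counting 1s in 0000011

2


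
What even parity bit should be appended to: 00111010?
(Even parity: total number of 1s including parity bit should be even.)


Number of 1s in data: 4
Parity bit: 0

0


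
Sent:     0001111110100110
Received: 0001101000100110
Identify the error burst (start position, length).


XOR: 0000010110000000

Burst at position 5, length 4


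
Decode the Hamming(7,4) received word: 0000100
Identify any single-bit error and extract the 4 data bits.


Syndrome = 5: error at position 5

Data: 0000 (corrected bit 5)


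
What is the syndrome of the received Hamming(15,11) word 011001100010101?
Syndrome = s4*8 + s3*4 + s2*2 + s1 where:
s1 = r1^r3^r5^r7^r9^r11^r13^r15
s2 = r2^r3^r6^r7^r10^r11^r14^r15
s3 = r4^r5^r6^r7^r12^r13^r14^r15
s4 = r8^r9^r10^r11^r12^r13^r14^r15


s1=1, s2=0, s3=0, s4=1

Syndrome = 9 (error at position 9)


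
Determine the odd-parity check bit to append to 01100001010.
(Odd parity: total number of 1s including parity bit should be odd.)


Number of 1s in data: 4
Parity bit: 1

1


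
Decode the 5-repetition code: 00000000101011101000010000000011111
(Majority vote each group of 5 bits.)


Groups: 00000, 00010, 10111, 01000, 01000, 00000, 11111
Majority votes: 0010001

0010001


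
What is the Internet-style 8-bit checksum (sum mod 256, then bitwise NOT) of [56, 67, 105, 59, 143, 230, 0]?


Sum = 660 mod 256 = 148
Complement = 107

107


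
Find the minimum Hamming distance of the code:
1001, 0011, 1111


Comparing all pairs, minimum distance: 2
Can detect 1 errors, correct 0 errors

2


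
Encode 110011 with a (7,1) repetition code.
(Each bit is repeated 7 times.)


Each bit -> 7 copies

111111111111110000000000000011111111111111


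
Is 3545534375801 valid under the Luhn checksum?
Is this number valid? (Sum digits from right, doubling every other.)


Luhn sum = 47
47 mod 10 = 7

Invalid (Luhn sum mod 10 = 7)


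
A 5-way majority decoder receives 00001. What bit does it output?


Ones: 1 out of 5
Threshold: 3

0 (1/5 voted 1)


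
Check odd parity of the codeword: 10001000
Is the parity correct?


Number of 1s: 2

No, parity error (2 ones)


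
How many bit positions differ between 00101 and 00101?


XOR: 00000
Count of 1s: 0

0


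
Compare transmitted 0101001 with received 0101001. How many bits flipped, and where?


XOR: 0000000

0 errors (received matches sent)


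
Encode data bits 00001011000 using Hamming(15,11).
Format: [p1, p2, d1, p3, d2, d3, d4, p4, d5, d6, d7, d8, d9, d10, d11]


Parity bits: p1=0, p2=1, p3=1, p4=1

010100011011000


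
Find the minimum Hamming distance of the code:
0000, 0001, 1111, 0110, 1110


Comparing all pairs, minimum distance: 1
Can detect 0 errors, correct 0 errors

1


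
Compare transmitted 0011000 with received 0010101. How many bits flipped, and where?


XOR: 0001101

3 error(s) at position(s): 3, 4, 6


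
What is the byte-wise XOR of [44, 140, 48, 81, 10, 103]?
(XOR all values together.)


XOR chain: 44 ^ 140 ^ 48 ^ 81 ^ 10 ^ 103 = 172

172


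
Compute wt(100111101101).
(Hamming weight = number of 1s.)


Counting 1s in 100111101101

8


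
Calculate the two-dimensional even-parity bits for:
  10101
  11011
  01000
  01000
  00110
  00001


Row parities: 101101
Column parities: 01001

Row P: 101101, Col P: 01001, Corner: 0


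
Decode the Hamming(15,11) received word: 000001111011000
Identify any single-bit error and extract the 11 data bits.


Syndrome = 7: error at position 7

Data: 00101011000 (corrected bit 7)


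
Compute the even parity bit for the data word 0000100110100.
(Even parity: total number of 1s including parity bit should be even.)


Number of 1s in data: 4
Parity bit: 0

0


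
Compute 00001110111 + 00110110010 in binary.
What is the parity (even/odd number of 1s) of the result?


00001110111 = 119
00110110010 = 434
Sum = 553 = 1000101001
1s count = 4

even parity (4 ones in 1000101001)


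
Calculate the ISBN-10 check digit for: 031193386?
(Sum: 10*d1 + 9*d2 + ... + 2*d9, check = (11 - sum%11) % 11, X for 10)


Weighted sum: 159
159 mod 11 = 5

Check digit: 6
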